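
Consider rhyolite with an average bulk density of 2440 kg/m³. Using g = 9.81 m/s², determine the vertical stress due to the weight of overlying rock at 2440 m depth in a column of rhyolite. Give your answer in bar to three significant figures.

rhyolite: 2440 kg/m³ × 9.81 m/s² × 2440 m = 5.840×10^7 Pa = 584.0 bar

584 bar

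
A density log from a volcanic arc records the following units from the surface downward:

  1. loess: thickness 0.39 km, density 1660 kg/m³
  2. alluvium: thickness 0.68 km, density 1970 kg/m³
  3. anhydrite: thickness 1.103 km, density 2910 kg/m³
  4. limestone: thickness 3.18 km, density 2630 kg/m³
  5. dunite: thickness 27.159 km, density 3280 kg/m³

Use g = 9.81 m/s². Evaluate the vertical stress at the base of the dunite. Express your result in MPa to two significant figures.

loess: 1660 kg/m³ × 9.81 m/s² × 390 m = 6.351×10^6 Pa = 6.351 MPa
alluvium: 1970 kg/m³ × 9.81 m/s² × 680 m = 1.314×10^7 Pa = 13.14 MPa
anhydrite: 2910 kg/m³ × 9.81 m/s² × 1103 m = 3.149×10^7 Pa = 31.49 MPa
limestone: 2630 kg/m³ × 9.81 m/s² × 3180 m = 8.204×10^7 Pa = 82.04 MPa
dunite: 3280 kg/m³ × 9.81 m/s² × 27159 m = 8.739×10^8 Pa = 873.9 MPa
Total = 6.351 + 13.14 + 31.49 + 82.04 + 873.9 = 1006.9 MPa

1000 MPa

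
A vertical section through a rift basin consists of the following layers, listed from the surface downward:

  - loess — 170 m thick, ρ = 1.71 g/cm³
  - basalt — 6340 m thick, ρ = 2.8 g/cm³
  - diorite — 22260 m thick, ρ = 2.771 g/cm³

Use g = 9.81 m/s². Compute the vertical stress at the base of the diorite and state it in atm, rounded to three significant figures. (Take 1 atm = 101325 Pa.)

loess: 1710 kg/m³ × 9.81 m/s² × 170 m = 2.852×10^6 Pa = 28.14 atm
basalt: 2800 kg/m³ × 9.81 m/s² × 6340 m = 1.741×10^8 Pa = 1719 atm
diorite: 2771 kg/m³ × 9.81 m/s² × 22260 m = 6.051×10^8 Pa = 5972 atm
Total = 28.14 + 1719 + 5972 = 7718.8 atm

7720 atm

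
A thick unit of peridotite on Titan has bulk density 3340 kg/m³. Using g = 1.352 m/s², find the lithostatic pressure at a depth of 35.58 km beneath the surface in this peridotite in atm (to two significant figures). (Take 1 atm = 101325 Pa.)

1600 atm

peridotite: 3340 kg/m³ × 1.352 m/s² × 35580 m = 1.607×10^8 Pa = 1586 atm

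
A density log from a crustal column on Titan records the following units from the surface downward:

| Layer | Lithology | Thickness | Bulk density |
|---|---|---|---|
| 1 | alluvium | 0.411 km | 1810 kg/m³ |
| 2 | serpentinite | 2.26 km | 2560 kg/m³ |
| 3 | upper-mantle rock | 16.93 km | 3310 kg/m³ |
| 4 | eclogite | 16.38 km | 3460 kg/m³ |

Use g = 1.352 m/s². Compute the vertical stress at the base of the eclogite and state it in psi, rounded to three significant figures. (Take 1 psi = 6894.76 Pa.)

alluvium: 1810 kg/m³ × 1.352 m/s² × 411 m = 1.006×10^6 Pa = 145.9 psi
serpentinite: 2560 kg/m³ × 1.352 m/s² × 2260 m = 7.822×10^6 Pa = 1135 psi
upper-mantle rock: 3310 kg/m³ × 1.352 m/s² × 16930 m = 7.576×10^7 Pa = 10989 psi
eclogite: 3460 kg/m³ × 1.352 m/s² × 16380 m = 7.662×10^7 Pa = 11113 psi
Total = 145.9 + 1135 + 10989 + 11113 = 23382 psi

23400 psi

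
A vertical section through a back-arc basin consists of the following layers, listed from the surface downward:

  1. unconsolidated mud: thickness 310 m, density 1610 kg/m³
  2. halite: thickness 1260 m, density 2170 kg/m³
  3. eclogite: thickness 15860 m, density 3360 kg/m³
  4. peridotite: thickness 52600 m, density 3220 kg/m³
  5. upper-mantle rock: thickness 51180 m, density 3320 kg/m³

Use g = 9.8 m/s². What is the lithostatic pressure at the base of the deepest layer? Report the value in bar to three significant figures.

38800 bar

unconsolidated mud: 1610 kg/m³ × 9.8 m/s² × 310 m = 4.891×10^6 Pa = 48.91 bar
halite: 2170 kg/m³ × 9.8 m/s² × 1260 m = 2.680×10^7 Pa = 268.0 bar
eclogite: 3360 kg/m³ × 9.8 m/s² × 15860 m = 5.222×10^8 Pa = 5222 bar
peridotite: 3220 kg/m³ × 9.8 m/s² × 52600 m = 1.660×10^9 Pa = 16598 bar
upper-mantle rock: 3320 kg/m³ × 9.8 m/s² × 51180 m = 1.665×10^9 Pa = 16652 bar
Total = 48.91 + 268.0 + 5222 + 16598 + 16652 = 38790 bar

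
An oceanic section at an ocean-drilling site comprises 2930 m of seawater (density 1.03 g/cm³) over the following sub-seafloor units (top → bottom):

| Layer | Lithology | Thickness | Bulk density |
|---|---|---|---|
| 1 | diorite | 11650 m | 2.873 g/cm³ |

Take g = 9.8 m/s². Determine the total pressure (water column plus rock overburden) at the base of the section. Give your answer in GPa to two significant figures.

0.36 GPa

seawater: 1030 kg/m³ × 9.8 m/s² × 2930 m = 2.958×10^7 Pa = 0.02958 GPa
diorite: 2873 kg/m³ × 9.8 m/s² × 11650 m = 3.280×10^8 Pa = 0.3280 GPa
Total = 0.02958 + 0.3280 = 0.35759 GPa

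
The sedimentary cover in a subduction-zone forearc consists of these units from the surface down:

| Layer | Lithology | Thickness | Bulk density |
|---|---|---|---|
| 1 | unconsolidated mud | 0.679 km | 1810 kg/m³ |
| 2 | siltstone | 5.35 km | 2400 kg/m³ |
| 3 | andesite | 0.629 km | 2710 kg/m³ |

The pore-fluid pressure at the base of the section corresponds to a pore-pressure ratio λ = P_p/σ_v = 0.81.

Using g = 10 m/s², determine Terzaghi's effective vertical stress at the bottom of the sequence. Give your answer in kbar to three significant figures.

0.300 kbar

Overburden (lithostatic) stress σ_v:
unconsolidated mud: 1810 kg/m³ × 10 m/s² × 679 m = 1.229×10^7 Pa = 12.29 MPa
siltstone: 2400 kg/m³ × 10 m/s² × 5350 m = 1.284×10^8 Pa = 128.4 MPa
andesite: 2710 kg/m³ × 10 m/s² × 629 m = 1.705×10^7 Pa = 17.05 MPa
Total = 12.29 + 128.4 + 17.05 = 157.74 MPa
Pore pressure P_p = λ·σ_v = 0.81 × 157.7 MPa = 127.8 MPa
Effective stress σ' = σ_v − P_p = 157.7 − 127.8 = 29.970 MPa = 0.29970 kbar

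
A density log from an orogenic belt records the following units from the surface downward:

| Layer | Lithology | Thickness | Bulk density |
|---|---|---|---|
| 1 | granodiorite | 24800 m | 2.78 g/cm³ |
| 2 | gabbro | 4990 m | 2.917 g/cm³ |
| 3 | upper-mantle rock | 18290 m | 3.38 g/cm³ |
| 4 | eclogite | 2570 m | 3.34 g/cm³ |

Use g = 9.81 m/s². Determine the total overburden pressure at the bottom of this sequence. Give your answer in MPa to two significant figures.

1500 MPa

granodiorite: 2780 kg/m³ × 9.81 m/s² × 24800 m = 6.763×10^8 Pa = 676.3 MPa
gabbro: 2917 kg/m³ × 9.81 m/s² × 4990 m = 1.428×10^8 Pa = 142.8 MPa
upper-mantle rock: 3380 kg/m³ × 9.81 m/s² × 18290 m = 6.065×10^8 Pa = 606.5 MPa
eclogite: 3340 kg/m³ × 9.81 m/s² × 2570 m = 8.421×10^7 Pa = 84.21 MPa
Total = 676.3 + 142.8 + 606.5 + 84.21 = 1509.8 MPa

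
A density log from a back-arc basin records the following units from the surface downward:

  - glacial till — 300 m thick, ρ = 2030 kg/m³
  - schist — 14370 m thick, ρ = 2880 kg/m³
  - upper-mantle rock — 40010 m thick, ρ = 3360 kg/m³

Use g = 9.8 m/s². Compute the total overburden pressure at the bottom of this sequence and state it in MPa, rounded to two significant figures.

1700 MPa

glacial till: 2030 kg/m³ × 9.8 m/s² × 300 m = 5.968×10^6 Pa = 5.968 MPa
schist: 2880 kg/m³ × 9.8 m/s² × 14370 m = 4.056×10^8 Pa = 405.6 MPa
upper-mantle rock: 3360 kg/m³ × 9.8 m/s² × 40010 m = 1.317×10^9 Pa = 1317 MPa
Total = 5.968 + 405.6 + 1317 = 1729.0 MPa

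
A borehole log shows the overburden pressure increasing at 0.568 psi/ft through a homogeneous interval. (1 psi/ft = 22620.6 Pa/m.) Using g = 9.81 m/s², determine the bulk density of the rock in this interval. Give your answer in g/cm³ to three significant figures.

1.31 g/cm³

ρ = (dP/dz)/g = 0.568 psi/ft / 9.81 m/s² = 12848 Pa/m / 9.81 m/s² = 1309.7 kg/m³
= 1.310 g/cm³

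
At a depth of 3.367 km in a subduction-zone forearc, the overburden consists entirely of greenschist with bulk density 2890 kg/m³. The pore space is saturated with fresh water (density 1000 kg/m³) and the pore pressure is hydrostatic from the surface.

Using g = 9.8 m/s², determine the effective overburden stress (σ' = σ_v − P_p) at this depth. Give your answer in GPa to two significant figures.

0.062 GPa

Overburden (lithostatic) stress σ_v:
greenschist: 2890 kg/m³ × 9.8 m/s² × 3367 m = 9.536×10^7 Pa = 95.36 MPa
Pore pressure P_p = 1000 kg/m³ × 9.8 m/s² × 3367 m = 3.300×10^7 Pa = 33.00 MPa
Effective stress σ' = σ_v − P_p = 95.36 − 33.00 = 62.364 MPa = 0.062364 GPa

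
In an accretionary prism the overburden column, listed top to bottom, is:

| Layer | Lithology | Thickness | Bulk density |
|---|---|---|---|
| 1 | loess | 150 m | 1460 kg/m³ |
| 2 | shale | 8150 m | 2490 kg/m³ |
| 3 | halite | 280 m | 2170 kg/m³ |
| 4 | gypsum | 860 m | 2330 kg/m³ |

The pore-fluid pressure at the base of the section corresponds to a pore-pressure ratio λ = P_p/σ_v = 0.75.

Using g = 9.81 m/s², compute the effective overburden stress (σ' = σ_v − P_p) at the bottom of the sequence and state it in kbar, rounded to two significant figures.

Overburden (lithostatic) stress σ_v:
loess: 1460 kg/m³ × 9.81 m/s² × 150 m = 2.148×10^6 Pa = 2.148 MPa
shale: 2490 kg/m³ × 9.81 m/s² × 8150 m = 1.991×10^8 Pa = 199.1 MPa
halite: 2170 kg/m³ × 9.81 m/s² × 280 m = 5.961×10^6 Pa = 5.961 MPa
gypsum: 2330 kg/m³ × 9.81 m/s² × 860 m = 1.966×10^7 Pa = 19.66 MPa
Total = 2.148 + 199.1 + 5.961 + 19.66 = 226.85 MPa
Pore pressure P_p = λ·σ_v = 0.75 × 226.8 MPa = 170.1 MPa
Effective stress σ' = σ_v − P_p = 226.8 − 170.1 = 56.711 MPa = 0.56711 kbar

0.57 kbar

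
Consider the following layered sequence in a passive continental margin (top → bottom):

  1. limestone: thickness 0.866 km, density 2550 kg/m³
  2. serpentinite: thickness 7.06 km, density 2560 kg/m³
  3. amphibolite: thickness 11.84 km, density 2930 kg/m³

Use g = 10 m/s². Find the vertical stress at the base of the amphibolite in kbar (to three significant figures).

limestone: 2550 kg/m³ × 10 m/s² × 866 m = 2.208×10^7 Pa = 0.2208 kbar
serpentinite: 2560 kg/m³ × 10 m/s² × 7060 m = 1.807×10^8 Pa = 1.807 kbar
amphibolite: 2930 kg/m³ × 10 m/s² × 11840 m = 3.469×10^8 Pa = 3.469 kbar
Total = 0.2208 + 1.807 + 3.469 = 5.4973 kbar

5.50 kbar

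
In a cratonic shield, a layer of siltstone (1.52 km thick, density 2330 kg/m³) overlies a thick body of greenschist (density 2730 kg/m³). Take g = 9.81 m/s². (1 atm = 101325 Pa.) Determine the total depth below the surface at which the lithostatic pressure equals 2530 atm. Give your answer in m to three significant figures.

Pressure at base of upper layers: 2330×9.81×1520 = 3.474×10^7 Pa = 342.9 atm
Remaining pressure to be supplied by greenschist: 2.564×10^8 − 3.474×10^7 = 2.216×10^8 Pa
Additional depth in greenschist = 2.216×10^8 Pa / (2730 kg/m³ × 9.81 m/s²) = 8274.8 m
Total depth = 1520 m + 8274.8 m = 9794.8 m

9790 m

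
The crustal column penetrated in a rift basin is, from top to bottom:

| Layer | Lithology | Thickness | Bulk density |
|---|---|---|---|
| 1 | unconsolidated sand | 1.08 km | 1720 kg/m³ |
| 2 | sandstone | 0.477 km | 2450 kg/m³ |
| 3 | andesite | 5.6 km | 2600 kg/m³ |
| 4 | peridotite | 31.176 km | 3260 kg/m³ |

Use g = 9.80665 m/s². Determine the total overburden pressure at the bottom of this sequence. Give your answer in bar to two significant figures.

unconsolidated sand: 1720 kg/m³ × 9.80665 m/s² × 1080 m = 1.822×10^7 Pa = 182.2 bar
sandstone: 2450 kg/m³ × 9.80665 m/s² × 477 m = 1.146×10^7 Pa = 114.6 bar
andesite: 2600 kg/m³ × 9.80665 m/s² × 5600 m = 1.428×10^8 Pa = 1428 bar
peridotite: 3260 kg/m³ × 9.80665 m/s² × 31176 m = 9.967×10^8 Pa = 9967 bar
Total = 182.2 + 114.6 + 1428 + 9967 = 11691 bar

12000 bar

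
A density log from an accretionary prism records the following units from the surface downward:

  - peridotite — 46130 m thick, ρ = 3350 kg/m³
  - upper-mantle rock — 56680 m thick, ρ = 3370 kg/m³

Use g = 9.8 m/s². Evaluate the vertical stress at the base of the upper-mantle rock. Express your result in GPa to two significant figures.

3.4 GPa

peridotite: 3350 kg/m³ × 9.8 m/s² × 46130 m = 1.514×10^9 Pa = 1.514 GPa
upper-mantle rock: 3370 kg/m³ × 9.8 m/s² × 56680 m = 1.872×10^9 Pa = 1.872 GPa
Total = 1.514 + 1.872 = 3.3864 GPa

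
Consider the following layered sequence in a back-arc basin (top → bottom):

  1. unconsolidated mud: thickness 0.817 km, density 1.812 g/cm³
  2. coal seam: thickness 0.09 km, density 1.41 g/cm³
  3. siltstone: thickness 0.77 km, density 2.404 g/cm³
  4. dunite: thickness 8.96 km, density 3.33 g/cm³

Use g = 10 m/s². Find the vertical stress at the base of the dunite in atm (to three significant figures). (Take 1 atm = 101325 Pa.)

3290 atm

unconsolidated mud: 1812 kg/m³ × 10 m/s² × 817 m = 1.480×10^7 Pa = 146.1 atm
coal seam: 1410 kg/m³ × 10 m/s² × 90 m = 1.269×10^6 Pa = 12.52 atm
siltstone: 2404 kg/m³ × 10 m/s² × 770 m = 1.851×10^7 Pa = 182.7 atm
dunite: 3330 kg/m³ × 10 m/s² × 8960 m = 2.984×10^8 Pa = 2945 atm
Total = 146.1 + 12.52 + 182.7 + 2945 = 3286.0 atm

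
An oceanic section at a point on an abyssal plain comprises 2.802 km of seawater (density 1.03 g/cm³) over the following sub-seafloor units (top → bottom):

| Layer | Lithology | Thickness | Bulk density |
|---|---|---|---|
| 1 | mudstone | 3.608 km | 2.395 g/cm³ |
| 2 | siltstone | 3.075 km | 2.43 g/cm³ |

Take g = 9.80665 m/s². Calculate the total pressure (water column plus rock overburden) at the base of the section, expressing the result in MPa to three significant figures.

186 MPa

seawater: 1030 kg/m³ × 9.80665 m/s² × 2802 m = 2.830×10^7 Pa = 28.30 MPa
mudstone: 2395 kg/m³ × 9.80665 m/s² × 3608 m = 8.474×10^7 Pa = 84.74 MPa
siltstone: 2430 kg/m³ × 9.80665 m/s² × 3075 m = 7.328×10^7 Pa = 73.28 MPa
Total = 28.30 + 84.74 + 73.28 = 186.32 MPa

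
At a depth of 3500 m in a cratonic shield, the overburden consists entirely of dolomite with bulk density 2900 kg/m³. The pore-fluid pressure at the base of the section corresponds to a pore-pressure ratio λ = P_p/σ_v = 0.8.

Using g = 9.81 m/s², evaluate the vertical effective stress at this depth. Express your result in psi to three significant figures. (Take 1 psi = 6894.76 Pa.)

2890 psi

Overburden (lithostatic) stress σ_v:
dolomite: 2900 kg/m³ × 9.81 m/s² × 3500 m = 9.957×10^7 Pa = 99.57 MPa
Pore pressure P_p = λ·σ_v = 0.8 × 99.57 MPa = 79.66 MPa
Effective stress σ' = σ_v − P_p = 99.57 − 79.66 = 19.914 MPa = 2888.3 psi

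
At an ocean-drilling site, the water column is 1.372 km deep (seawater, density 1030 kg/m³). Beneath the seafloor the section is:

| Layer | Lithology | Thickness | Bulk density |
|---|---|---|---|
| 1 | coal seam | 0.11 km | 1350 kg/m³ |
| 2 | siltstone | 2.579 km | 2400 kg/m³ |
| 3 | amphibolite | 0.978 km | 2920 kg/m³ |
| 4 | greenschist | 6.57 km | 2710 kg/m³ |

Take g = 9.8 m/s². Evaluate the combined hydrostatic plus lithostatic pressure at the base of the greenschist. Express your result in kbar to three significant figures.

2.78 kbar

seawater: 1030 kg/m³ × 9.8 m/s² × 1372 m = 1.385×10^7 Pa = 0.1385 kbar
coal seam: 1350 kg/m³ × 9.8 m/s² × 110 m = 1.455×10^6 Pa = 0.01455 kbar
siltstone: 2400 kg/m³ × 9.8 m/s² × 2579 m = 6.066×10^7 Pa = 0.6066 kbar
amphibolite: 2920 kg/m³ × 9.8 m/s² × 978 m = 2.799×10^7 Pa = 0.2799 kbar
greenschist: 2710 kg/m³ × 9.8 m/s² × 6570 m = 1.745×10^8 Pa = 1.745 kbar
Total = 0.1385 + 0.01455 + 0.6066 + 0.2799 + 1.745 = 2.7843 kbar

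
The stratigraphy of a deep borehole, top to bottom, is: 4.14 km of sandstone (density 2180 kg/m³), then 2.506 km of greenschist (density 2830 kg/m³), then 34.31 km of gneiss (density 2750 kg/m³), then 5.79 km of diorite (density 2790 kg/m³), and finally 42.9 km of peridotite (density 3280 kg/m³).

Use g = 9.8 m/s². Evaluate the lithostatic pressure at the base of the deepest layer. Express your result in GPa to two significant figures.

2.6 GPa

sandstone: 2180 kg/m³ × 9.8 m/s² × 4140 m = 8.845×10^7 Pa = 0.08845 GPa
greenschist: 2830 kg/m³ × 9.8 m/s² × 2506 m = 6.950×10^7 Pa = 0.06950 GPa
gneiss: 2750 kg/m³ × 9.8 m/s² × 34310 m = 9.247×10^8 Pa = 0.9247 GPa
diorite: 2790 kg/m³ × 9.8 m/s² × 5790 m = 1.583×10^8 Pa = 0.1583 GPa
peridotite: 3280 kg/m³ × 9.8 m/s² × 42900 m = 1.379×10^9 Pa = 1.379 GPa
Total = 0.08845 + 0.06950 + 0.9247 + 0.1583 + 1.379 = 2.6199 GPa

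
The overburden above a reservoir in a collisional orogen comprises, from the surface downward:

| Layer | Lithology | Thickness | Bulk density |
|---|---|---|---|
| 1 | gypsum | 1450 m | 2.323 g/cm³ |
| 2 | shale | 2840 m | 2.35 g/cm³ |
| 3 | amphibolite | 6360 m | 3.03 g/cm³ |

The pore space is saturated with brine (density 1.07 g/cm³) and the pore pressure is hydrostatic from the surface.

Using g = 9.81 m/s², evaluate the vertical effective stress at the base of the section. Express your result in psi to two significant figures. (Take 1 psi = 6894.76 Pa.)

Overburden (lithostatic) stress σ_v:
gypsum: 2323 kg/m³ × 9.81 m/s² × 1450 m = 3.304×10^7 Pa = 33.04 MPa
shale: 2350 kg/m³ × 9.81 m/s² × 2840 m = 6.547×10^7 Pa = 65.47 MPa
amphibolite: 3030 kg/m³ × 9.81 m/s² × 6360 m = 1.890×10^8 Pa = 189.0 MPa
Total = 33.04 + 65.47 + 189.0 = 287.56 MPa
Pore pressure P_p = 1070 kg/m³ × 9.81 m/s² × 10650 m = 1.118×10^8 Pa = 111.8 MPa
Effective stress σ' = σ_v − P_p = 287.6 − 111.8 = 175.77 MPa = 25494 psi

25000 psi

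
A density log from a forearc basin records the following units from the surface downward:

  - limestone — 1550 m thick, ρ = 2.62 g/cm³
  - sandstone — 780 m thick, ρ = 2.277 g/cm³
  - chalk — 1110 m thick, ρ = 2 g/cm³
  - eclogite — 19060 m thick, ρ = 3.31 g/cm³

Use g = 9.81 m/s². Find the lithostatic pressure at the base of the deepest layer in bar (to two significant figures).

7000 bar

limestone: 2620 kg/m³ × 9.81 m/s² × 1550 m = 3.984×10^7 Pa = 398.4 bar
sandstone: 2277 kg/m³ × 9.81 m/s² × 780 m = 1.742×10^7 Pa = 174.2 bar
chalk: 2000 kg/m³ × 9.81 m/s² × 1110 m = 2.178×10^7 Pa = 217.8 bar
eclogite: 3310 kg/m³ × 9.81 m/s² × 19060 m = 6.189×10^8 Pa = 6189 bar
Total = 398.4 + 174.2 + 217.8 + 6189 = 6979.4 bar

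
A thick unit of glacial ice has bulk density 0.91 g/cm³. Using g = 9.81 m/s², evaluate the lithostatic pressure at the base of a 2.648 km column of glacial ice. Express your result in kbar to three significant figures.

glacial ice: 910 kg/m³ × 9.81 m/s² × 2648 m = 2.364×10^7 Pa = 0.2364 kbar

0.236 kbar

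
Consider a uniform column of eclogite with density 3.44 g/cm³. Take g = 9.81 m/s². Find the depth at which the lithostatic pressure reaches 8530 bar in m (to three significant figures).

h = P/(ρg) = 8530 bar / (3440 kg/m³ × 9.81 m/s²) = 8.530×10^8 Pa / 33746 Pa/m = 25277 m

25300 m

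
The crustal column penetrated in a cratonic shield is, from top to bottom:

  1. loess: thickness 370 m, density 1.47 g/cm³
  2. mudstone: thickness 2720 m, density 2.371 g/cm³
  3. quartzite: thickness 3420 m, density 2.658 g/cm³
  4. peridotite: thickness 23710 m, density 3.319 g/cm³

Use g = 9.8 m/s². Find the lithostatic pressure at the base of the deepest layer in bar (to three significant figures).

9290 bar

loess: 1470 kg/m³ × 9.8 m/s² × 370 m = 5.330×10^6 Pa = 53.30 bar
mudstone: 2371 kg/m³ × 9.8 m/s² × 2720 m = 6.320×10^7 Pa = 632.0 bar
quartzite: 2658 kg/m³ × 9.8 m/s² × 3420 m = 8.909×10^7 Pa = 890.9 bar
peridotite: 3319 kg/m³ × 9.8 m/s² × 23710 m = 7.712×10^8 Pa = 7712 bar
Total = 53.30 + 632.0 + 890.9 + 7712 = 9288.1 bar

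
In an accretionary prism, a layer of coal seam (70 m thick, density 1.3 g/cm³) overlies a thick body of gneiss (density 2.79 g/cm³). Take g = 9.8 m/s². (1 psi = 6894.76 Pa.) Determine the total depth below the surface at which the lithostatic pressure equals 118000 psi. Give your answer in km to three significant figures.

29.8 km

Pressure at base of upper layers: 1300×9.8×70 = 8.918×10^5 Pa = 129.3 psi
Remaining pressure to be supplied by gneiss: 8.136×10^8 − 8.918×10^5 = 8.127×10^8 Pa
Additional depth in gneiss = 8.127×10^8 Pa / (2790 kg/m³ × 9.8 m/s²) = 29723 m
Total depth = 70 m + 29723 m = 29793 m
= 29.793 km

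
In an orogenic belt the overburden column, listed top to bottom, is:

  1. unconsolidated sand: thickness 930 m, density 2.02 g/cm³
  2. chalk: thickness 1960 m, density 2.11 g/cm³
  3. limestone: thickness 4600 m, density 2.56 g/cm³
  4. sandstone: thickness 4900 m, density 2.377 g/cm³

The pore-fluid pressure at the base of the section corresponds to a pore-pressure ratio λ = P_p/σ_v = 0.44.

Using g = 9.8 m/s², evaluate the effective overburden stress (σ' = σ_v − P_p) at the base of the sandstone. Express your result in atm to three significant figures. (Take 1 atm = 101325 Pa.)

1590 atm

Overburden (lithostatic) stress σ_v:
unconsolidated sand: 2020 kg/m³ × 9.8 m/s² × 930 m = 1.841×10^7 Pa = 18.41 MPa
chalk: 2110 kg/m³ × 9.8 m/s² × 1960 m = 4.053×10^7 Pa = 40.53 MPa
limestone: 2560 kg/m³ × 9.8 m/s² × 4600 m = 1.154×10^8 Pa = 115.4 MPa
sandstone: 2377 kg/m³ × 9.8 m/s² × 4900 m = 1.141×10^8 Pa = 114.1 MPa
Total = 18.41 + 40.53 + 115.4 + 114.1 = 288.49 MPa
Pore pressure P_p = λ·σ_v = 0.44 × 288.5 MPa = 126.9 MPa
Effective stress σ' = σ_v − P_p = 288.5 − 126.9 = 161.55 MPa = 1594.4 atm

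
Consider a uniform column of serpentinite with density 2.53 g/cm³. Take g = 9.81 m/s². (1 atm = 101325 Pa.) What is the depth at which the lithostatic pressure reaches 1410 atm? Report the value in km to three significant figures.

h = P/(ρg) = 1410 atm / (2530 kg/m³ × 9.81 m/s²) = 1.429×10^8 Pa / 24819 Pa/m = 5756.3 m
= 5.7563 km

5.76 km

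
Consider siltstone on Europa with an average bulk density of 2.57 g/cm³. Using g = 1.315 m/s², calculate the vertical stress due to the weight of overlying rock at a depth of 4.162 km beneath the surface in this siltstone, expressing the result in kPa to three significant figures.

siltstone: 2570 kg/m³ × 1.315 m/s² × 4162 m = 1.407×10^7 Pa = 14066 kPa

14100 kPa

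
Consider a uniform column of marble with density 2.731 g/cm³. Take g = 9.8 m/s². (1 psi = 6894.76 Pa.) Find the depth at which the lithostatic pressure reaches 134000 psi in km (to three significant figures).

h = P/(ρg) = 134000 psi / (2731 kg/m³ × 9.8 m/s²) = 9.239×10^8 Pa / 26764 Pa/m = 34520 m
= 34.520 km

34.5 km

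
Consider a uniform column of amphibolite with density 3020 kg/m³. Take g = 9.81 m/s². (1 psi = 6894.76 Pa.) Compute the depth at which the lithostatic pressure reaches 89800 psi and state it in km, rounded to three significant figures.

20.9 km

h = P/(ρg) = 89800 psi / (3020 kg/m³ × 9.81 m/s²) = 6.191×10^8 Pa / 29626 Pa/m = 20899 m
= 20.899 km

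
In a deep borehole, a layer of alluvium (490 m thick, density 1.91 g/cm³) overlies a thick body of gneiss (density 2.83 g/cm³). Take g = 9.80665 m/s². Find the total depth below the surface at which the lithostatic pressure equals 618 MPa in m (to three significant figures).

22400 m

Pressure at base of upper layers: 1910×9.80665×490 = 9.178×10^6 Pa = 9.178 MPa
Remaining pressure to be supplied by gneiss: 6.180×10^8 − 9.178×10^6 = 6.088×10^8 Pa
Additional depth in gneiss = 6.088×10^8 Pa / (2830 kg/m³ × 9.80665 m/s²) = 21937 m
Total depth = 490 m + 21937 m = 22427 m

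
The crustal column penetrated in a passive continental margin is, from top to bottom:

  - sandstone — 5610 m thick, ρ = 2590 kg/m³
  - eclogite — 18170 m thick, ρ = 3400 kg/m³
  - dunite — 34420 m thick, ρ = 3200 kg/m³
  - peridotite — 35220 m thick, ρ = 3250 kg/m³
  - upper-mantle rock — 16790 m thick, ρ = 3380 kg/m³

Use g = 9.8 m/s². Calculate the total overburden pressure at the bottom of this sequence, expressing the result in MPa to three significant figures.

sandstone: 2590 kg/m³ × 9.8 m/s² × 5610 m = 1.424×10^8 Pa = 142.4 MPa
eclogite: 3400 kg/m³ × 9.8 m/s² × 18170 m = 6.054×10^8 Pa = 605.4 MPa
dunite: 3200 kg/m³ × 9.8 m/s² × 34420 m = 1.079×10^9 Pa = 1079 MPa
peridotite: 3250 kg/m³ × 9.8 m/s² × 35220 m = 1.122×10^9 Pa = 1122 MPa
upper-mantle rock: 3380 kg/m³ × 9.8 m/s² × 16790 m = 5.562×10^8 Pa = 556.2 MPa
Total = 142.4 + 605.4 + 1079 + 1122 + 556.2 = 3505.1 MPa

3510 MPa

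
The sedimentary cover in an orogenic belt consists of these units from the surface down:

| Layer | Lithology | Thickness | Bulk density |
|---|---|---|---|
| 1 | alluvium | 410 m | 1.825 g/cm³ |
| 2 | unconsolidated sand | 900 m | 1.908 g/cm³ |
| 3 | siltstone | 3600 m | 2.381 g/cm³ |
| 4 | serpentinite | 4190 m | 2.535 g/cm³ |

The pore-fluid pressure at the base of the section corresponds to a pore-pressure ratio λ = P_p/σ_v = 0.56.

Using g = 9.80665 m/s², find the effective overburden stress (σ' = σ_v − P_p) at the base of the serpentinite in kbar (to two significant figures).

Overburden (lithostatic) stress σ_v:
alluvium: 1825 kg/m³ × 9.80665 m/s² × 410 m = 7.338×10^6 Pa = 7.338 MPa
unconsolidated sand: 1908 kg/m³ × 9.80665 m/s² × 900 m = 1.684×10^7 Pa = 16.84 MPa
siltstone: 2381 kg/m³ × 9.80665 m/s² × 3600 m = 8.406×10^7 Pa = 84.06 MPa
serpentinite: 2535 kg/m³ × 9.80665 m/s² × 4190 m = 1.042×10^8 Pa = 104.2 MPa
Total = 7.338 + 16.84 + 84.06 + 104.2 = 212.40 MPa
Pore pressure P_p = λ·σ_v = 0.56 × 212.4 MPa = 118.9 MPa
Effective stress σ' = σ_v − P_p = 212.4 − 118.9 = 93.456 MPa = 0.93456 kbar

0.93 kbar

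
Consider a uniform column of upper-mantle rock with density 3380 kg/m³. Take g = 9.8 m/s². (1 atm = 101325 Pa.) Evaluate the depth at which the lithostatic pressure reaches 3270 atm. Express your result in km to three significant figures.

h = P/(ρg) = 3270 atm / (3380 kg/m³ × 9.8 m/s²) = 3.313×10^8 Pa / 33124 Pa/m = 10003 m
= 10.003 km

10.0 km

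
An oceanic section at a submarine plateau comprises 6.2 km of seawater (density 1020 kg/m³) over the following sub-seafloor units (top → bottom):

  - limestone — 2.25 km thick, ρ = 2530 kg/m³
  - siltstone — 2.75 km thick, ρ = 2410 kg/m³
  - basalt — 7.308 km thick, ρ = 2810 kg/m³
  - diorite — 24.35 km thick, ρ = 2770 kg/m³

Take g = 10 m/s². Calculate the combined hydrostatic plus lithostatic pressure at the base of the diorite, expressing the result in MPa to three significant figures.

seawater: 1020 kg/m³ × 10 m/s² × 6200 m = 6.324×10^7 Pa = 63.24 MPa
limestone: 2530 kg/m³ × 10 m/s² × 2250 m = 5.692×10^7 Pa = 56.92 MPa
siltstone: 2410 kg/m³ × 10 m/s² × 2750 m = 6.628×10^7 Pa = 66.28 MPa
basalt: 2810 kg/m³ × 10 m/s² × 7308 m = 2.054×10^8 Pa = 205.4 MPa
diorite: 2770 kg/m³ × 10 m/s² × 24350 m = 6.745×10^8 Pa = 674.5 MPa
Total = 63.24 + 56.92 + 66.28 + 205.4 + 674.5 = 1066.3 MPa

1070 MPa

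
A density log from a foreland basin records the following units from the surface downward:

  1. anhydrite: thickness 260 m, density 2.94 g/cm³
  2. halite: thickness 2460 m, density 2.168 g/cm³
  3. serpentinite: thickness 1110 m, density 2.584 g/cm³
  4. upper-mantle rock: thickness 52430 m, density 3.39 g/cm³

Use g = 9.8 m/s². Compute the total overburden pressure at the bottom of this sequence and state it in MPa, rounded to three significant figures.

1830 MPa

anhydrite: 2940 kg/m³ × 9.8 m/s² × 260 m = 7.491×10^6 Pa = 7.491 MPa
halite: 2168 kg/m³ × 9.8 m/s² × 2460 m = 5.227×10^7 Pa = 52.27 MPa
serpentinite: 2584 kg/m³ × 9.8 m/s² × 1110 m = 2.811×10^7 Pa = 28.11 MPa
upper-mantle rock: 3390 kg/m³ × 9.8 m/s² × 52430 m = 1.742×10^9 Pa = 1742 MPa
Total = 7.491 + 52.27 + 28.11 + 1742 = 1829.7 MPa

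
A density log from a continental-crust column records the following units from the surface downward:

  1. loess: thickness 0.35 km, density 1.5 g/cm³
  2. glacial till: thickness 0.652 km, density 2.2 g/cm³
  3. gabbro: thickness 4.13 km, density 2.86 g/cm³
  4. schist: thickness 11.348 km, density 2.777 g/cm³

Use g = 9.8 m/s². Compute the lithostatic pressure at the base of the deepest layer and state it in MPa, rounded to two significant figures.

440 MPa

loess: 1500 kg/m³ × 9.8 m/s² × 350 m = 5.145×10^6 Pa = 5.145 MPa
glacial till: 2200 kg/m³ × 9.8 m/s² × 652 m = 1.406×10^7 Pa = 14.06 MPa
gabbro: 2860 kg/m³ × 9.8 m/s² × 4130 m = 1.158×10^8 Pa = 115.8 MPa
schist: 2777 kg/m³ × 9.8 m/s² × 11348 m = 3.088×10^8 Pa = 308.8 MPa
Total = 5.145 + 14.06 + 115.8 + 308.8 = 443.79 MPa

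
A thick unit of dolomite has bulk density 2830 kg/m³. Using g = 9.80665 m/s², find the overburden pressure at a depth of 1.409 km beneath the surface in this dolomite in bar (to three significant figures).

dolomite: 2830 kg/m³ × 9.80665 m/s² × 1409 m = 3.910×10^7 Pa = 391.0 bar

391 bar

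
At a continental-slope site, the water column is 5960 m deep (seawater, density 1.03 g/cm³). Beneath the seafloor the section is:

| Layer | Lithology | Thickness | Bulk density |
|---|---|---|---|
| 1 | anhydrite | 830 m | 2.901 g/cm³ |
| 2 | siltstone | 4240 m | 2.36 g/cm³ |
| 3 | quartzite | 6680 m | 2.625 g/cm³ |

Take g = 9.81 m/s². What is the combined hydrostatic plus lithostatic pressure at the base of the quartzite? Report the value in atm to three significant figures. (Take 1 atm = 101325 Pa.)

seawater: 1030 kg/m³ × 9.81 m/s² × 5960 m = 6.022×10^7 Pa = 594.3 atm
anhydrite: 2901 kg/m³ × 9.81 m/s² × 830 m = 2.362×10^7 Pa = 233.1 atm
siltstone: 2360 kg/m³ × 9.81 m/s² × 4240 m = 9.816×10^7 Pa = 968.8 atm
quartzite: 2625 kg/m³ × 9.81 m/s² × 6680 m = 1.720×10^8 Pa = 1698 atm
Total = 594.3 + 233.1 + 968.8 + 1698 = 3493.9 atm

3490 atm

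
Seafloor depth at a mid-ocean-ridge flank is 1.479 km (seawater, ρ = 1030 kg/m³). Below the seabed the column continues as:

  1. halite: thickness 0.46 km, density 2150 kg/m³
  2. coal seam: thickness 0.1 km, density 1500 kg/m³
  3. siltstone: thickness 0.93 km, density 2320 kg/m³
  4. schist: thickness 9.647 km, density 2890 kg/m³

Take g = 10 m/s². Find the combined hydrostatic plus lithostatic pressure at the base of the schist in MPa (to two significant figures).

330 MPa

seawater: 1030 kg/m³ × 10 m/s² × 1479 m = 1.523×10^7 Pa = 15.23 MPa
halite: 2150 kg/m³ × 10 m/s² × 460 m = 9.890×10^6 Pa = 9.890 MPa
coal seam: 1500 kg/m³ × 10 m/s² × 100 m = 1.500×10^6 Pa = 1.500 MPa
siltstone: 2320 kg/m³ × 10 m/s² × 930 m = 2.158×10^7 Pa = 21.58 MPa
schist: 2890 kg/m³ × 10 m/s² × 9647 m = 2.788×10^8 Pa = 278.8 MPa
Total = 15.23 + 9.890 + 1.500 + 21.58 + 278.8 = 327.00 MPa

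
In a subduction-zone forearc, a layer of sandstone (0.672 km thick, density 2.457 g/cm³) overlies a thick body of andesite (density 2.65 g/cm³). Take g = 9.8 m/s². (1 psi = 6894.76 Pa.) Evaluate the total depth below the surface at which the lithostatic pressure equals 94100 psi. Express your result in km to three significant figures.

25.0 km

Pressure at base of upper layers: 2457×9.8×672 = 1.618×10^7 Pa = 2347 psi
Remaining pressure to be supplied by andesite: 6.488×10^8 − 1.618×10^7 = 6.326×10^8 Pa
Additional depth in andesite = 6.326×10^8 Pa / (2650 kg/m³ × 9.8 m/s²) = 24359 m
Total depth = 672 m + 24359 m = 25031 m
= 25.031 km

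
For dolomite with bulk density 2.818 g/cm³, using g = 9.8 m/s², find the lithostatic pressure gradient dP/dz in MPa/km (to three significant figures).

27.6 MPa/km

dP/dz = ρg = 2818 kg/m³ × 9.8 m/s² = 27616 Pa/m
= 27616 Pa/m × (1 MPa/km / 1000.0 Pa/m) = 27.616 MPa/km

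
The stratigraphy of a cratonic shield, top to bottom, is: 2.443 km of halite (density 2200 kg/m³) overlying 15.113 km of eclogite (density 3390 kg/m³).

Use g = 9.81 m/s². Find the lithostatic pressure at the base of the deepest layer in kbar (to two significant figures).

5.6 kbar

halite: 2200 kg/m³ × 9.81 m/s² × 2443 m = 5.272×10^7 Pa = 0.5272 kbar
eclogite: 3390 kg/m³ × 9.81 m/s² × 15113 m = 5.026×10^8 Pa = 5.026 kbar
Total = 0.5272 + 5.026 = 5.5532 kbar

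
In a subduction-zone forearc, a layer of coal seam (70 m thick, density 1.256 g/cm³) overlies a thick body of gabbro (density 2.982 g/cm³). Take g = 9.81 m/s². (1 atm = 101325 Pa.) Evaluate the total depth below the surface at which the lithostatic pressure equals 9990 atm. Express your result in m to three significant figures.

Pressure at base of upper layers: 1256×9.81×70 = 8.625×10^5 Pa = 8.512 atm
Remaining pressure to be supplied by gabbro: 1.012×10^9 − 8.625×10^5 = 1.011×10^9 Pa
Additional depth in gabbro = 1.011×10^9 Pa / (2982 kg/m³ × 9.81 m/s²) = 34573 m
Total depth = 70 m + 34573 m = 34643 m

34600 m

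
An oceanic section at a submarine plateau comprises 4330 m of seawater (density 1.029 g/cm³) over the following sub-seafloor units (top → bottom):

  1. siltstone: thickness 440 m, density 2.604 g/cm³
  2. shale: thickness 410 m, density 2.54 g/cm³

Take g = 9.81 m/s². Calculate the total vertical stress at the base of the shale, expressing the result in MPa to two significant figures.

65 MPa

seawater: 1029 kg/m³ × 9.81 m/s² × 4330 m = 4.371×10^7 Pa = 43.71 MPa
siltstone: 2604 kg/m³ × 9.81 m/s² × 440 m = 1.124×10^7 Pa = 11.24 MPa
shale: 2540 kg/m³ × 9.81 m/s² × 410 m = 1.022×10^7 Pa = 10.22 MPa
Total = 43.71 + 11.24 + 10.22 = 65.165 MPa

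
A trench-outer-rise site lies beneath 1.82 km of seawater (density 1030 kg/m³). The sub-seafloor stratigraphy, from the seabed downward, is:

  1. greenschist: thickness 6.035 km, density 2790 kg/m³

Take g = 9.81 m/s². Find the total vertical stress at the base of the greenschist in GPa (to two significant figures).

seawater: 1030 kg/m³ × 9.81 m/s² × 1820 m = 1.839×10^7 Pa = 0.01839 GPa
greenschist: 2790 kg/m³ × 9.81 m/s² × 6035 m = 1.652×10^8 Pa = 0.1652 GPa
Total = 0.01839 + 0.1652 = 0.18357 GPa

0.18 GPa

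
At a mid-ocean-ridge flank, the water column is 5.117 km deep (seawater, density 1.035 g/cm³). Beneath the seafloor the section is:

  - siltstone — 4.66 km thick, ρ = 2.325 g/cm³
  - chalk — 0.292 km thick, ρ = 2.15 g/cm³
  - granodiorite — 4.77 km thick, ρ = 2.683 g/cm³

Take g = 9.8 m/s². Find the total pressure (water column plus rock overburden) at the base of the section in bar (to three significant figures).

seawater: 1035 kg/m³ × 9.8 m/s² × 5117 m = 5.190×10^7 Pa = 519.0 bar
siltstone: 2325 kg/m³ × 9.8 m/s² × 4660 m = 1.062×10^8 Pa = 1062 bar
chalk: 2150 kg/m³ × 9.8 m/s² × 292 m = 6.152×10^6 Pa = 61.52 bar
granodiorite: 2683 kg/m³ × 9.8 m/s² × 4770 m = 1.254×10^8 Pa = 1254 bar
Total = 519.0 + 1062 + 61.52 + 1254 = 2896.5 bar

2900 bar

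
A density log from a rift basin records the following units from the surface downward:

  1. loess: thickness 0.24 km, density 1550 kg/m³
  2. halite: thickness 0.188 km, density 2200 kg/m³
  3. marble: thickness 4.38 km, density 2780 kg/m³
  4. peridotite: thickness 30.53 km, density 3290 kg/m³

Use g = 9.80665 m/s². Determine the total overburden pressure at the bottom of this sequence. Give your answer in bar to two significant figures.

loess: 1550 kg/m³ × 9.80665 m/s² × 240 m = 3.648×10^6 Pa = 36.48 bar
halite: 2200 kg/m³ × 9.80665 m/s² × 188 m = 4.056×10^6 Pa = 40.56 bar
marble: 2780 kg/m³ × 9.80665 m/s² × 4380 m = 1.194×10^8 Pa = 1194 bar
peridotite: 3290 kg/m³ × 9.80665 m/s² × 30530 m = 9.850×10^8 Pa = 9850 bar
Total = 36.48 + 40.56 + 1194 + 9850 = 11121 bar

11000 bar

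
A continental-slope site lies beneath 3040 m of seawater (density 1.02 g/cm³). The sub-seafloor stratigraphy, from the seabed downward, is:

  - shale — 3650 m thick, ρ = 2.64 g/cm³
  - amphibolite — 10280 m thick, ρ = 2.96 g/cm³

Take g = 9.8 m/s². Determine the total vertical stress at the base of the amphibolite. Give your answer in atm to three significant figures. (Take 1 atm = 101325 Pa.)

4170 atm

seawater: 1020 kg/m³ × 9.8 m/s² × 3040 m = 3.039×10^7 Pa = 299.9 atm
shale: 2640 kg/m³ × 9.8 m/s² × 3650 m = 9.443×10^7 Pa = 932.0 atm
amphibolite: 2960 kg/m³ × 9.8 m/s² × 10280 m = 2.982×10^8 Pa = 2943 atm
Total = 299.9 + 932.0 + 2943 = 4174.9 atm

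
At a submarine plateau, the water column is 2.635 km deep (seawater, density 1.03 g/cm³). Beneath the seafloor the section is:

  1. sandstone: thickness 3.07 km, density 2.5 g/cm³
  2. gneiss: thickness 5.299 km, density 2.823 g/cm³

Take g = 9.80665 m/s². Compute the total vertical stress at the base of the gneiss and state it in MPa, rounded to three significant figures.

seawater: 1030 kg/m³ × 9.80665 m/s² × 2635 m = 2.662×10^7 Pa = 26.62 MPa
sandstone: 2500 kg/m³ × 9.80665 m/s² × 3070 m = 7.527×10^7 Pa = 75.27 MPa
gneiss: 2823 kg/m³ × 9.80665 m/s² × 5299 m = 1.467×10^8 Pa = 146.7 MPa
Total = 26.62 + 75.27 + 146.7 = 248.58 MPa

249 MPa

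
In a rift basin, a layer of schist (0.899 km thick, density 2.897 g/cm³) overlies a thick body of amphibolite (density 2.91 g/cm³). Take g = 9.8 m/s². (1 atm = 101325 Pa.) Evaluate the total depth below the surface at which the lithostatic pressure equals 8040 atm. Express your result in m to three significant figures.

Pressure at base of upper layers: 2897×9.8×899 = 2.552×10^7 Pa = 251.9 atm
Remaining pressure to be supplied by amphibolite: 8.147×10^8 − 2.552×10^7 = 7.891×10^8 Pa
Additional depth in amphibolite = 7.891×10^8 Pa / (2910 kg/m³ × 9.8 m/s²) = 27671 m
Total depth = 899 m + 27671 m = 28570 m

28600 m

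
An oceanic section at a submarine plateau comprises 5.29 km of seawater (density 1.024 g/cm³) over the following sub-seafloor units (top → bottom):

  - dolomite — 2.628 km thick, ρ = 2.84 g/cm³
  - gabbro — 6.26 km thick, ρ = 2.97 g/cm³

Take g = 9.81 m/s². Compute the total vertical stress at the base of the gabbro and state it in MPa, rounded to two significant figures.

310 MPa

seawater: 1024 kg/m³ × 9.81 m/s² × 5290 m = 5.314×10^7 Pa = 53.14 MPa
dolomite: 2840 kg/m³ × 9.81 m/s² × 2628 m = 7.322×10^7 Pa = 73.22 MPa
gabbro: 2970 kg/m³ × 9.81 m/s² × 6260 m = 1.824×10^8 Pa = 182.4 MPa
Total = 53.14 + 73.22 + 182.4 = 308.75 MPa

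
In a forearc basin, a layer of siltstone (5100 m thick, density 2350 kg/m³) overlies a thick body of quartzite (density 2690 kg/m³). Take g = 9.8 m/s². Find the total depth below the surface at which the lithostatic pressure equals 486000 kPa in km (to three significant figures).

Pressure at base of upper layers: 2350×9.8×5100 = 1.175×10^8 Pa = 1.175×10^5 kPa
Remaining pressure to be supplied by quartzite: 4.860×10^8 − 1.175×10^8 = 3.685×10^8 Pa
Additional depth in quartzite = 3.685×10^8 Pa / (2690 kg/m³ × 9.8 m/s²) = 13980 m
Total depth = 5100 m + 13980 m = 19080 m
= 19.080 km

19.1 km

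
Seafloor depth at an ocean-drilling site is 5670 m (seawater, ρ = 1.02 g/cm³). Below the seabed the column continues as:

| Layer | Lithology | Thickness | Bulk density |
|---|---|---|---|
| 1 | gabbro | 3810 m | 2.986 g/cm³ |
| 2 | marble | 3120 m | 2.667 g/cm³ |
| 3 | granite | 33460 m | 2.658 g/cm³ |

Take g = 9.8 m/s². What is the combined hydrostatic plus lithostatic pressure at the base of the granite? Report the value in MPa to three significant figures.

1120 MPa

seawater: 1020 kg/m³ × 9.8 m/s² × 5670 m = 5.668×10^7 Pa = 56.68 MPa
gabbro: 2986 kg/m³ × 9.8 m/s² × 3810 m = 1.115×10^8 Pa = 111.5 MPa
marble: 2667 kg/m³ × 9.8 m/s² × 3120 m = 8.155×10^7 Pa = 81.55 MPa
granite: 2658 kg/m³ × 9.8 m/s² × 33460 m = 8.716×10^8 Pa = 871.6 MPa
Total = 56.68 + 111.5 + 81.55 + 871.6 = 1121.3 MPa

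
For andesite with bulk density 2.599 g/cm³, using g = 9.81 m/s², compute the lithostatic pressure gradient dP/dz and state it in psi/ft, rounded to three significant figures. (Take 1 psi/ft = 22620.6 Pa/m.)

1.13 psi/ft

dP/dz = ρg = 2599 kg/m³ × 9.81 m/s² = 25496 Pa/m
= 25496 Pa/m × (1 psi/ft / 22621 Pa/m) = 1.1271 psi/ft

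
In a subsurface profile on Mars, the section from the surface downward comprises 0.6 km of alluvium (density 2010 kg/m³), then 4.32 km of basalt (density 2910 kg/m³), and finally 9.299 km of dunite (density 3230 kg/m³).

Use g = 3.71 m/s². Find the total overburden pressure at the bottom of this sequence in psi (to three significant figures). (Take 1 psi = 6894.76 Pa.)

alluvium: 2010 kg/m³ × 3.71 m/s² × 600 m = 4.474×10^6 Pa = 648.9 psi
basalt: 2910 kg/m³ × 3.71 m/s² × 4320 m = 4.664×10^7 Pa = 6764 psi
dunite: 3230 kg/m³ × 3.71 m/s² × 9299 m = 1.114×10^8 Pa = 16162 psi
Total = 648.9 + 6764 + 16162 = 23575 psi

23600 psi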